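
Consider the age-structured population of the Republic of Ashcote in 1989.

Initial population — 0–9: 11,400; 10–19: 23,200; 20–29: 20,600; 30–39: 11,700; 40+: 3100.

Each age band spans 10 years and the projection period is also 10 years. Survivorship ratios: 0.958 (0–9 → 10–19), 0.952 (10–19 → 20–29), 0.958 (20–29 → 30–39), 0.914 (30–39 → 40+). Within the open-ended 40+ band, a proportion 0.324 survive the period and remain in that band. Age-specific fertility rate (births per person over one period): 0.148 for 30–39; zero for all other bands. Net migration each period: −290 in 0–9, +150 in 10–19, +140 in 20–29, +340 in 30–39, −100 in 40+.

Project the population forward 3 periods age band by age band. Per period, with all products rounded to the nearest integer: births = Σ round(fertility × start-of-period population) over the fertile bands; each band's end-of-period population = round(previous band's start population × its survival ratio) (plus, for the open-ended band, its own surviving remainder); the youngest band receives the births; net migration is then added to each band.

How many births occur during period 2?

2971

Let band 1 be 0–9 through band 5 = 40+.
Period 1.
Births: 11700 × 0.148 = 1732
Band 2: 11400 × 0.958 = 10921
Band 3: 23200 × 0.952 = 22086
Band 4: 20600 × 0.958 = 19735
Band 5: 11700 × 0.914 + 3100 × 0.324 = 10694 + 1004 = 11698
Net migration: Band 1 − 290 → 1442; Band 2 + 150 → 11071; Band 3 + 140 → 22226; Band 4 + 340 → 20075; Band 5 − 100 → 11598
→ [1442, 11071, 22226, 20075, 11598]
Period 2.
Births: 20075 × 0.148 = 2971
Band 2: 1442 × 0.958 = 1381
Band 3: 11071 × 0.952 = 10540
Band 4: 22226 × 0.958 = 21293
Band 5: 20075 × 0.914 + 11598 × 0.324 = 18349 + 3758 = 22107
Net migration: Band 1 − 290 → 2681; Band 2 + 150 → 1531; Band 3 + 140 → 10680; Band 4 + 340 → 21633; Band 5 − 100 → 22007
→ [2681, 1531, 10680, 21633, 22007]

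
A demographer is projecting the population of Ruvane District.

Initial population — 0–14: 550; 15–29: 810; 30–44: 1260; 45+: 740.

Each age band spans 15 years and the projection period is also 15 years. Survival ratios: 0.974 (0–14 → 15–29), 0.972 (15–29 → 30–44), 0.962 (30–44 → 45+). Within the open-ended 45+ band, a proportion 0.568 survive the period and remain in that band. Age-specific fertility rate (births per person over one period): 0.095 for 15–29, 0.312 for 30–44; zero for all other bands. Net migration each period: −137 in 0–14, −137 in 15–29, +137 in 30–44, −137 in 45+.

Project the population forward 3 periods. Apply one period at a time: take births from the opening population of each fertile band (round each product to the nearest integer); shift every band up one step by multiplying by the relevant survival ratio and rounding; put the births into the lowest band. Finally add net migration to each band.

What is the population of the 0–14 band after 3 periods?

45

Let group 1 be 0–14 through group 4 = 45+.
Period 1.
Births: 810 × 0.095 = 77  |  1260 × 0.312 = 393 → total 470
Group 2: 550 × 0.974 = 536
Group 3: 810 × 0.972 = 787
Group 4: 1260 × 0.962 + 740 × 0.568 = 1212 + 420 = 1632
Net migration: Group 1 − 137 → 333; Group 2 − 137 → 399; Group 3 + 137 → 924; Group 4 − 137 → 1495
Giving 333 / 399 / 924 / 1495.
Period 2.
Births: 399 × 0.095 = 38  |  924 × 0.312 = 288 → total 326
Group 2: 333 × 0.974 = 324
Group 3: 399 × 0.972 = 388
Group 4: 924 × 0.962 + 1495 × 0.568 = 889 + 849 = 1738
Net migration: Group 1 − 137 → 189; Group 2 − 137 → 187; Group 3 + 137 → 525; Group 4 − 137 → 1601
Giving 189 / 187 / 525 / 1601.
Period 3.
Births: 187 × 0.095 = 18  |  525 × 0.312 = 164 → total 182
Group 2: 189 × 0.974 = 184
Group 3: 187 × 0.972 = 182
Group 4: 525 × 0.962 + 1601 × 0.568 = 505 + 909 = 1414
Net migration: Group 1 − 137 → 45; Group 2 − 137 → 47; Group 3 + 137 → 319; Group 4 − 137 → 1277
Giving 45 / 47 / 319 / 1277.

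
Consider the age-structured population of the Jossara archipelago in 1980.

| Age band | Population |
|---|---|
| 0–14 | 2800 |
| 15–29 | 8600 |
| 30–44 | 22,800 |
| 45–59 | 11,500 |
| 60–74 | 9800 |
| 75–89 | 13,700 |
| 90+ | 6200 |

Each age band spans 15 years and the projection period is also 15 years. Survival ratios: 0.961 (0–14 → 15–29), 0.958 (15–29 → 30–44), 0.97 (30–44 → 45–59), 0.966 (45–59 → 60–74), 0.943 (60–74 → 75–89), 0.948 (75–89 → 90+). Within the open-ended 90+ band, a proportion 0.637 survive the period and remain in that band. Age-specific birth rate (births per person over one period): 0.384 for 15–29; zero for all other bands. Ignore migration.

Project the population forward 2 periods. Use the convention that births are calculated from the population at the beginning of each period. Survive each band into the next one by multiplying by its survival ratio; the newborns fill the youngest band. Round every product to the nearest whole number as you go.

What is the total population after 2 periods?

After projecting period 1:
Births: 8600 * 0.384 = 3302
15–29: 2800 * 0.961 = 2691
30–44: 8600 * 0.958 = 8239
45–59: 22800 * 0.97 = 22116
60–74: 11500 * 0.966 = 11109
75–89: 9800 * 0.943 = 9241
90+: 13700 * 0.948 + 6200 * 0.637 = 12988 + 3949 = 16937
End of period: [3302, 2691, 8239, 22116, 11109, 9241, 16937]
After projecting period 2:
Births: 2691 * 0.384 = 1033
15–29: 3302 * 0.961 = 3173
30–44: 2691 * 0.958 = 2578
45–59: 8239 * 0.97 = 7992
60–74: 22116 * 0.966 = 21364
75–89: 11109 * 0.943 = 10476
90+: 9241 * 0.948 + 16937 * 0.637 = 8760 + 10789 = 19549
End of period: [1033, 3173, 2578, 7992, 21364, 10476, 19549]
Total after period 2: 1033 + 3173 + 2578 + 7992 + 21364 + 10476 + 19549 = 66165

66165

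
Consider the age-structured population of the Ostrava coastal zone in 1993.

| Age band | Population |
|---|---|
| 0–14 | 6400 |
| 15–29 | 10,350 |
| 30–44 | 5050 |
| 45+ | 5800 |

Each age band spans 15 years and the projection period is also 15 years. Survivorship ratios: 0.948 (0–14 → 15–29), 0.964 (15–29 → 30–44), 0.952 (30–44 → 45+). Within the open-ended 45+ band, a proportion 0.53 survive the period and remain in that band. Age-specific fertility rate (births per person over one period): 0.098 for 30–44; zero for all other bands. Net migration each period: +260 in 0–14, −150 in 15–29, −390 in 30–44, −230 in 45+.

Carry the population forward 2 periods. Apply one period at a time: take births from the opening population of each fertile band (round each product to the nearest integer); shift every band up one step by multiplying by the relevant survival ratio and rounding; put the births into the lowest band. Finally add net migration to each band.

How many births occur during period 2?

940

Call the bands 1 to 4, youngest first.
— Period 1 —
Births: 5050 × 0.098 = 495
Band 2: 6400 × 0.948 = 6067
Band 3: 10350 × 0.964 = 9977
Band 4: 5050 × 0.952 + 5800 × 0.53 = 4808 + 3074 = 7882
Net migration: Band 1 + 260 → 755; Band 2 − 150 → 5917; Band 3 − 390 → 9587; Band 4 − 230 → 7652
End of period: [755, 5917, 9587, 7652]
— Period 2 —
Births: 9587 × 0.098 = 940
Band 2: 755 × 0.948 = 716
Band 3: 5917 × 0.964 = 5704
Band 4: 9587 × 0.952 + 7652 × 0.53 = 9127 + 4056 = 13183
Net migration: Band 1 + 260 → 1200; Band 2 − 150 → 566; Band 3 − 390 → 5314; Band 4 − 230 → 12953
End of period: [1200, 566, 5314, 12953]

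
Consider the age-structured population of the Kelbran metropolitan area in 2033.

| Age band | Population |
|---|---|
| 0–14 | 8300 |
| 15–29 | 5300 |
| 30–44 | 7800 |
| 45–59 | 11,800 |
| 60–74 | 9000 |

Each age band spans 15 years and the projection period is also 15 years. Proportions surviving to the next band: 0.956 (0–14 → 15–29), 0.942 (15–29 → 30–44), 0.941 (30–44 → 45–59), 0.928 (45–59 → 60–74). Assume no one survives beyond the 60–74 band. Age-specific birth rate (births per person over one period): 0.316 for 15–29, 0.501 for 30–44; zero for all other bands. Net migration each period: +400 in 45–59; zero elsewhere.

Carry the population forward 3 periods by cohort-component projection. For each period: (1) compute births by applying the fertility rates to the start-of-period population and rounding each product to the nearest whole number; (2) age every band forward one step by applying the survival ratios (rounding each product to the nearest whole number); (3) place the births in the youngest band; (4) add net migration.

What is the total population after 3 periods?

27411

Period 1.
Births: 5300 * 0.316 = 1675  |  7800 * 0.501 = 3908 → total 5583
15–29: 8300 * 0.956 = 7935
30–44: 5300 * 0.942 = 4993
45–59: 7800 * 0.941 = 7340
60–74: 11800 * 0.928 = 10950
Net migration: 45–59 + 400 → 7740
End of period: [5583, 7935, 4993, 7740, 10950]
Period 2.
Births: 7935 * 0.316 = 2507  |  4993 * 0.501 = 2501 → total 5008
15–29: 5583 * 0.956 = 5337
30–44: 7935 * 0.942 = 7475
45–59: 4993 * 0.941 = 4698
60–74: 7740 * 0.928 = 7183
Net migration: 45–59 + 400 → 5098
End of period: [5008, 5337, 7475, 5098, 7183]
Period 3.
Births: 5337 * 0.316 = 1686  |  7475 * 0.501 = 3745 → total 5431
15–29: 5008 * 0.956 = 4788
30–44: 5337 * 0.942 = 5027
45–59: 7475 * 0.941 = 7034
60–74: 5098 * 0.928 = 4731
Net migration: 45–59 + 400 → 7434
End of period: [5431, 4788, 5027, 7434, 4731]
Total after period 3: 5431 + 4788 + 5027 + 7434 + 4731 = 27411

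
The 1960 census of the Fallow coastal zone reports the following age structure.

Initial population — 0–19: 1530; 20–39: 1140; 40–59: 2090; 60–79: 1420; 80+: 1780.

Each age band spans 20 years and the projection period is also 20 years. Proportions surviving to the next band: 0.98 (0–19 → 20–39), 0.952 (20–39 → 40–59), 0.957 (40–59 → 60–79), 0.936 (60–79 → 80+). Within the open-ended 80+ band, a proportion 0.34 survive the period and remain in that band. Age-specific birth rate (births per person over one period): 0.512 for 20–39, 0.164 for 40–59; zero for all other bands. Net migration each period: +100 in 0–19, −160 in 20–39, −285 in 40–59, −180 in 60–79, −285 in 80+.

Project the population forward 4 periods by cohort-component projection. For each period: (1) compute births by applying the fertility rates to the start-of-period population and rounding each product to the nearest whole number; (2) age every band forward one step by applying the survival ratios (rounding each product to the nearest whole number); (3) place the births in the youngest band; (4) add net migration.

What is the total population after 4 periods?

(Groups numbered youngest = 1 to oldest = 5.)
Period 1:
Births: 1140 * 0.512 = 584, 2090 * 0.164 = 343 → total 927
Group 2: 1530 * 0.98 = 1499
Group 3: 1140 * 0.952 = 1085
Group 4: 2090 * 0.957 = 2000
Group 5: 1420 * 0.936 + 1780 * 0.34 = 1329 + 605 = 1934
Net migration: Group 1 + 100 → 1027; Group 2 − 160 → 1339; Group 3 − 285 → 800; Group 4 − 180 → 1820; Group 5 − 285 → 1649
→ [1027, 1339, 800, 1820, 1649]
Period 2:
Births: 1339 * 0.512 = 686, 800 * 0.164 = 131 → total 817
Group 2: 1027 * 0.98 = 1006
Group 3: 1339 * 0.952 = 1275
Group 4: 800 * 0.957 = 766
Group 5: 1820 * 0.936 + 1649 * 0.34 = 1704 + 561 = 2265
Net migration: Group 1 + 100 → 917; Group 2 − 160 → 846; Group 3 − 285 → 990; Group 4 − 180 → 586; Group 5 − 285 → 1980
→ [917, 846, 990, 586, 1980]
Period 3:
Births: 846 * 0.512 = 433, 990 * 0.164 = 162 → total 595
Group 2: 917 * 0.98 = 899
Group 3: 846 * 0.952 = 805
Group 4: 990 * 0.957 = 947
Group 5: 586 * 0.936 + 1980 * 0.34 = 548 + 673 = 1221
Net migration: Group 1 + 100 → 695; Group 2 − 160 → 739; Group 3 − 285 → 520; Group 4 − 180 → 767; Group 5 − 285 → 936
→ [695, 739, 520, 767, 936]
Period 4:
Births: 739 * 0.512 = 378, 520 * 0.164 = 85 → total 463
Group 2: 695 * 0.98 = 681
Group 3: 739 * 0.952 = 704
Group 4: 520 * 0.957 = 498
Group 5: 767 * 0.936 + 936 * 0.34 = 718 + 318 = 1036
Net migration: Group 1 + 100 → 563; Group 2 − 160 → 521; Group 3 − 285 → 419; Group 4 − 180 → 318; Group 5 − 285 → 751
→ [563, 521, 419, 318, 751]
Total after period 4: 563 + 521 + 419 + 318 + 751 = 2572

2572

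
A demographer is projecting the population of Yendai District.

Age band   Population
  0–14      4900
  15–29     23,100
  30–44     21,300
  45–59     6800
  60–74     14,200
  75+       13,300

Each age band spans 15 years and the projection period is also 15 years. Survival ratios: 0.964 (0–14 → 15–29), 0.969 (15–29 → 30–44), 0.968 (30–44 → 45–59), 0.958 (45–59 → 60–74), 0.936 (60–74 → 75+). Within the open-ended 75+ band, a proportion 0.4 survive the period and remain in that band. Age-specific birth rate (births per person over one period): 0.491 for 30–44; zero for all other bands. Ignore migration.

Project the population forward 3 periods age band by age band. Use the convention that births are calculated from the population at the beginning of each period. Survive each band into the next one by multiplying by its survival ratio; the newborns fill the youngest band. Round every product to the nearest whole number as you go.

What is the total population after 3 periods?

Let group 1 be 0–14 through group 6 = 75+.
Period 1:
Births: 21300 * 0.491 = 10458
Group 2: 4900 * 0.964 = 4724
Group 3: 23100 * 0.969 = 22384
Group 4: 21300 * 0.968 = 20618
Group 5: 6800 * 0.958 = 6514
Group 6: 14200 * 0.936 + 13300 * 0.4 = 13291 + 5320 = 18611
→ [10458, 4724, 22384, 20618, 6514, 18611]
Period 2:
Births: 22384 * 0.491 = 10991
Group 2: 10458 * 0.964 = 10082
Group 3: 4724 * 0.969 = 4578
Group 4: 22384 * 0.968 = 21668
Group 5: 20618 * 0.958 = 19752
Group 6: 6514 * 0.936 + 18611 * 0.4 = 6097 + 7444 = 13541
→ [10991, 10082, 4578, 21668, 19752, 13541]
Period 3:
Births: 4578 * 0.491 = 2248
Group 2: 10991 * 0.964 = 10595
Group 3: 10082 * 0.969 = 9769
Group 4: 4578 * 0.968 = 4432
Group 5: 21668 * 0.958 = 20758
Group 6: 19752 * 0.936 + 13541 * 0.4 = 18488 + 5416 = 23904
→ [2248, 10595, 9769, 4432, 20758, 23904]
Total after period 3: 2248 + 10595 + 9769 + 4432 + 20758 + 23904 = 71706

71706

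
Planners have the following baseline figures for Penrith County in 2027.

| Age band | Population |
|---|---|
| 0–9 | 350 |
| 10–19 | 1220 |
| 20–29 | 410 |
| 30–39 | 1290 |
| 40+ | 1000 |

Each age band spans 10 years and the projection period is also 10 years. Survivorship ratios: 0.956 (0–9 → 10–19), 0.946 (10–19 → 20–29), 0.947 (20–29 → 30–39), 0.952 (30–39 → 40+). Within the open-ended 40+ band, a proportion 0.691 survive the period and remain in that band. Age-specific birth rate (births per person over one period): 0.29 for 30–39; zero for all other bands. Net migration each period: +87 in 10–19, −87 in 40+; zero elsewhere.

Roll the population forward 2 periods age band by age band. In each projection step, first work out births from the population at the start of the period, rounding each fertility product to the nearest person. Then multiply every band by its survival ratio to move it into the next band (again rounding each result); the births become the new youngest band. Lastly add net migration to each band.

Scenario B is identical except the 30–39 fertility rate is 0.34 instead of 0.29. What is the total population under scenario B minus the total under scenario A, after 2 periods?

Call the bands 1 to 5, youngest first.
[period 1]
Births: 1290 × 0.29 = 374
Band 2: 350 × 0.956 = 335
Band 3: 1220 × 0.946 = 1154
Band 4: 410 × 0.947 = 388
Band 5: 1290 × 0.952 + 1000 × 0.691 = 1228 + 691 = 1919
Net migration: Band 2 + 87 → 422; Band 5 − 87 → 1832
Giving 374 / 422 / 1154 / 388 / 1832.
[period 2]
Births: 388 × 0.29 = 113
Band 2: 374 × 0.956 = 358
Band 3: 422 × 0.946 = 399
Band 4: 1154 × 0.947 = 1093
Band 5: 388 × 0.952 + 1832 × 0.691 = 369 + 1266 = 1635
Net migration: Band 2 + 87 → 445; Band 5 − 87 → 1548
Giving 113 / 445 / 399 / 1093 / 1548.
Scenario A total after 2 periods: 3598
Scenario B projection —
[period 1]
Births: 1290 × 0.34 = 439
Band 2: 350 × 0.956 = 335
Band 3: 1220 × 0.946 = 1154
Band 4: 410 × 0.947 = 388
Band 5: 1290 × 0.952 + 1000 × 0.691 = 1228 + 691 = 1919
Net migration: Band 2 + 87 → 422; Band 5 − 87 → 1832
Giving 439 / 422 / 1154 / 388 / 1832.
[period 2]
Births: 388 × 0.34 = 132
Band 2: 439 × 0.956 = 420
Band 3: 422 × 0.946 = 399
Band 4: 1154 × 0.947 = 1093
Band 5: 388 × 0.952 + 1832 × 0.691 = 369 + 1266 = 1635
Net migration: Band 2 + 87 → 507; Band 5 − 87 → 1548
Giving 132 / 507 / 399 / 1093 / 1548.
Scenario B total after 2 periods: 3679
Difference B − A = 3679 − 3598 = 81

81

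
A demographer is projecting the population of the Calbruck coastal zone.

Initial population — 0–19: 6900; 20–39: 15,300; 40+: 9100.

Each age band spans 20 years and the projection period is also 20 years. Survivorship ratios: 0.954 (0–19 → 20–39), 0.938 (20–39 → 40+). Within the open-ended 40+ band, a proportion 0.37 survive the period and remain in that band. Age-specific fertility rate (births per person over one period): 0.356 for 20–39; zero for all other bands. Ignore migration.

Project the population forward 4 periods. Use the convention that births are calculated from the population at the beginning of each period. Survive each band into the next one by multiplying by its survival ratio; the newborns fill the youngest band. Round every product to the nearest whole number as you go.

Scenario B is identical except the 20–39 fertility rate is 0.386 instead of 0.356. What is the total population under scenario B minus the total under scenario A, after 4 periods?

— Period 1 —
Births: 15300 × 0.356 = 5447
20–39: 6900 × 0.954 = 6583
40+: 15300 × 0.938 + 9100 × 0.37 = 14351 + 3367 = 17718
Population now: 0–19=5447, 20–39=6583, 40+=17718
— Period 2 —
Births: 6583 × 0.356 = 2344
20–39: 5447 × 0.954 = 5196
40+: 6583 × 0.938 + 17718 × 0.37 = 6175 + 6556 = 12731
Population now: 0–19=2344, 20–39=5196, 40+=12731
— Period 3 —
Births: 5196 × 0.356 = 1850
20–39: 2344 × 0.954 = 2236
40+: 5196 × 0.938 + 12731 × 0.37 = 4874 + 4710 = 9584
Population now: 0–19=1850, 20–39=2236, 40+=9584
— Period 4 —
Births: 2236 × 0.356 = 796
20–39: 1850 × 0.954 = 1765
40+: 2236 × 0.938 + 9584 × 0.37 = 2097 + 3546 = 5643
Population now: 0–19=796, 20–39=1765, 40+=5643
Scenario A total after 4 periods: 8204
Scenario B projection —
— Period 1 —
Births: 15300 × 0.386 = 5906
20–39: 6900 × 0.954 = 6583
40+: 15300 × 0.938 + 9100 × 0.37 = 14351 + 3367 = 17718
Population now: 0–19=5906, 20–39=6583, 40+=17718
— Period 2 —
Births: 6583 × 0.386 = 2541
20–39: 5906 × 0.954 = 5634
40+: 6583 × 0.938 + 17718 × 0.37 = 6175 + 6556 = 12731
Population now: 0–19=2541, 20–39=5634, 40+=12731
— Period 3 —
Births: 5634 × 0.386 = 2175
20–39: 2541 × 0.954 = 2424
40+: 5634 × 0.938 + 12731 × 0.37 = 5285 + 4710 = 9995
Population now: 0–19=2175, 20–39=2424, 40+=9995
— Period 4 —
Births: 2424 × 0.386 = 936
20–39: 2175 × 0.954 = 2075
40+: 2424 × 0.938 + 9995 × 0.37 = 2274 + 3698 = 5972
Population now: 0–19=936, 20–39=2075, 40+=5972
Scenario B total after 4 periods: 8983
Difference B − A = 8983 − 8204 = 779

779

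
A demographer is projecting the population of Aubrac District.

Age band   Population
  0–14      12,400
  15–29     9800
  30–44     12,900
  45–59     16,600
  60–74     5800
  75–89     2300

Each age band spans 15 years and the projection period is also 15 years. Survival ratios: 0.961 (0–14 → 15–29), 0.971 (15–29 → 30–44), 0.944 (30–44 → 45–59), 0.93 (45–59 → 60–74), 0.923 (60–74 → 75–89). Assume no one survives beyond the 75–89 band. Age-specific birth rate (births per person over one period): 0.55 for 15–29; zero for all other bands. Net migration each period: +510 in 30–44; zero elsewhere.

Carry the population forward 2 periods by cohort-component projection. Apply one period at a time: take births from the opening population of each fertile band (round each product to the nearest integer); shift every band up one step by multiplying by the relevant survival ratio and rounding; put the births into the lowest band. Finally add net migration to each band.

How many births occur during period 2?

Period 1.
Births: 9800 * 0.55 = 5390
15–29: 12400 * 0.961 = 11916
30–44: 9800 * 0.971 = 9516
45–59: 12900 * 0.944 = 12178
60–74: 16600 * 0.93 = 15438
75–89: 5800 * 0.923 = 5353
Net migration: 30–44 + 510 → 10026
→ [5390, 11916, 10026, 12178, 15438, 5353]
Period 2.
Births: 11916 * 0.55 = 6554
15–29: 5390 * 0.961 = 5180
30–44: 11916 * 0.971 = 11570
45–59: 10026 * 0.944 = 9465
60–74: 12178 * 0.93 = 11326
75–89: 15438 * 0.923 = 14249
Net migration: 30–44 + 510 → 12080
→ [6554, 5180, 12080, 9465, 11326, 14249]

6554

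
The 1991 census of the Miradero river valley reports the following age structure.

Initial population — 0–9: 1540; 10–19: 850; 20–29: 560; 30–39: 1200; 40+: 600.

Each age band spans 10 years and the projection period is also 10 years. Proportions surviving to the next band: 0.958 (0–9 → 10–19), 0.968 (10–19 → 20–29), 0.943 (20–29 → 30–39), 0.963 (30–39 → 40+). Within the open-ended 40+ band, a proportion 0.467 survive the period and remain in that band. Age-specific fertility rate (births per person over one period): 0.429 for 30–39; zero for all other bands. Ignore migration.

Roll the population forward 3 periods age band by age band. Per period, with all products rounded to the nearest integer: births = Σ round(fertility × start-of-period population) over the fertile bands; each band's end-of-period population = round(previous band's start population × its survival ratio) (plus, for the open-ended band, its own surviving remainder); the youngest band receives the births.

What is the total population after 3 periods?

3672

After projecting period 1:
Births: 1200 × 0.429 = 515
10–19: 1540 × 0.958 = 1475
20–29: 850 × 0.968 = 823
30–39: 560 × 0.943 = 528
40+: 1200 × 0.963 + 600 × 0.467 = 1156 + 280 = 1436
→ [515, 1475, 823, 528, 1436]
After projecting period 2:
Births: 528 × 0.429 = 227
10–19: 515 × 0.958 = 493
20–29: 1475 × 0.968 = 1428
30–39: 823 × 0.943 = 776
40+: 528 × 0.963 + 1436 × 0.467 = 508 + 671 = 1179
→ [227, 493, 1428, 776, 1179]
After projecting period 3:
Births: 776 × 0.429 = 333
10–19: 227 × 0.958 = 217
20–29: 493 × 0.968 = 477
30–39: 1428 × 0.943 = 1347
40+: 776 × 0.963 + 1179 × 0.467 = 747 + 551 = 1298
→ [333, 217, 477, 1347, 1298]
Total after period 3: 333 + 217 + 477 + 1347 + 1298 = 3672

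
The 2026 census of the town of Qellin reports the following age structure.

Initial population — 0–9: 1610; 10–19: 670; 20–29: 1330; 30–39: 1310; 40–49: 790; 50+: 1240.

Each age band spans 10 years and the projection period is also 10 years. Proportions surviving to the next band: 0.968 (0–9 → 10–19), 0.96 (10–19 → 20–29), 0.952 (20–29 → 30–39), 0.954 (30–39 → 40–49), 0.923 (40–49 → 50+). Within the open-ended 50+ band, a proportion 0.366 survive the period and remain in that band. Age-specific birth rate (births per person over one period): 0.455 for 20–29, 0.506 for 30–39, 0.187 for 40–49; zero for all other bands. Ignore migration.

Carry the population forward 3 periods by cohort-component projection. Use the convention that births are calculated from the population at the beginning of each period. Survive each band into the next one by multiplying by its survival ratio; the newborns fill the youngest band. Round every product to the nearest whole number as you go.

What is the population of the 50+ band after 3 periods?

1696

Call the groups 1 to 6, youngest first.
After projecting period 1:
Births: 1330 * 0.455 = 605  |  1310 * 0.506 = 663  |  790 * 0.187 = 148 → 1416
Group 2: 1610 * 0.968 = 1558
Group 3: 670 * 0.96 = 643
Group 4: 1330 * 0.952 = 1266
Group 5: 1310 * 0.954 = 1250
Group 6: 790 * 0.923 + 1240 * 0.366 = 729 + 454 = 1183
→ [1416, 1558, 643, 1266, 1250, 1183]
After projecting period 2:
Births: 643 * 0.455 = 293  |  1266 * 0.506 = 641  |  1250 * 0.187 = 234 → 1168
Group 2: 1416 * 0.968 = 1371
Group 3: 1558 * 0.96 = 1496
Group 4: 643 * 0.952 = 612
Group 5: 1266 * 0.954 = 1208
Group 6: 1250 * 0.923 + 1183 * 0.366 = 1154 + 433 = 1587
→ [1168, 1371, 1496, 612, 1208, 1587]
After projecting period 3:
Births: 1496 * 0.455 = 681  |  612 * 0.506 = 310  |  1208 * 0.187 = 226 → 1217
Group 2: 1168 * 0.968 = 1131
Group 3: 1371 * 0.96 = 1316
Group 4: 1496 * 0.952 = 1424
Group 5: 612 * 0.954 = 584
Group 6: 1208 * 0.923 + 1587 * 0.366 = 1115 + 581 = 1696
→ [1217, 1131, 1316, 1424, 584, 1696]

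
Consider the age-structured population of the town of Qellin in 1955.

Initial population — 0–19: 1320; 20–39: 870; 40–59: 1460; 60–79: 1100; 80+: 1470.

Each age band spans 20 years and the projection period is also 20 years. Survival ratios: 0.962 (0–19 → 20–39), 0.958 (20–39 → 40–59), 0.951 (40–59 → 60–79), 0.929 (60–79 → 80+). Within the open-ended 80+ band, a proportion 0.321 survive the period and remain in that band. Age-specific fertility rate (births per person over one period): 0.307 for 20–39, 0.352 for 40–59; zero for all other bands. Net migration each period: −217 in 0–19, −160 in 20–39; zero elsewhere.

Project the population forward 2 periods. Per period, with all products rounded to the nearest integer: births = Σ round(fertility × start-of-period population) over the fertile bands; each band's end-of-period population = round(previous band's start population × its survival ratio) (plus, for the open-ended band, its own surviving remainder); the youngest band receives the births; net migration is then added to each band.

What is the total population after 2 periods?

4424

Call the groups 1 to 5, youngest first.
After projecting period 1:
Births: 870 × 0.307 = 267 ; 1460 × 0.352 = 514 → 781
Group 2: 1320 × 0.962 = 1270
Group 3: 870 × 0.958 = 833
Group 4: 1460 × 0.951 = 1388
Group 5: 1100 × 0.929 + 1470 × 0.321 = 1022 + 472 = 1494
Net migration: Group 1 − 217 → 564; Group 2 − 160 → 1110
→ [564, 1110, 833, 1388, 1494]
After projecting period 2:
Births: 1110 × 0.307 = 341 ; 833 × 0.352 = 293 → 634
Group 2: 564 × 0.962 = 543
Group 3: 1110 × 0.958 = 1063
Group 4: 833 × 0.951 = 792
Group 5: 1388 × 0.929 + 1494 × 0.321 = 1289 + 480 = 1769
Net migration: Group 1 − 217 → 417; Group 2 − 160 → 383
→ [417, 383, 1063, 792, 1769]
Total after period 2: 417 + 383 + 1063 + 792 + 1769 = 4424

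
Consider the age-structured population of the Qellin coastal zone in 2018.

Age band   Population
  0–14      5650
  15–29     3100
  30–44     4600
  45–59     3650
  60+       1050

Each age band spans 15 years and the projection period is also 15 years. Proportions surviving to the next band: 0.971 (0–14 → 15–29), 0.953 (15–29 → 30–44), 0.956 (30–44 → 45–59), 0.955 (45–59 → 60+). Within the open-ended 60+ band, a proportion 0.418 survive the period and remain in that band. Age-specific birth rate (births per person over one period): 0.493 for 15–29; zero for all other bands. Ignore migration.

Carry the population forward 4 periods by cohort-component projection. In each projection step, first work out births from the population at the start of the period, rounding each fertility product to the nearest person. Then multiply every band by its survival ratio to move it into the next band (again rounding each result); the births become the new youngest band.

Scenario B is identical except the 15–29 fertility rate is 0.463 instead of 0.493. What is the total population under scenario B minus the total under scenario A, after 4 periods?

Call the groups 1 to 5, youngest first.
Period 1:
Births: 3100 × 0.493 = 1528
Group 2: 5650 × 0.971 = 5486
Group 3: 3100 × 0.953 = 2954
Group 4: 4600 × 0.956 = 4398
Group 5: 3650 × 0.955 + 1050 × 0.418 = 3486 + 439 = 3925
End of period: [1528, 5486, 2954, 4398, 3925]
Period 2:
Births: 5486 × 0.493 = 2705
Group 2: 1528 × 0.971 = 1484
Group 3: 5486 × 0.953 = 5228
Group 4: 2954 × 0.956 = 2824
Group 5: 4398 × 0.955 + 3925 × 0.418 = 4200 + 1641 = 5841
End of period: [2705, 1484, 5228, 2824, 5841]
Period 3:
Births: 1484 × 0.493 = 732
Group 2: 2705 × 0.971 = 2627
Group 3: 1484 × 0.953 = 1414
Group 4: 5228 × 0.956 = 4998
Group 5: 2824 × 0.955 + 5841 × 0.418 = 2697 + 2442 = 5139
End of period: [732, 2627, 1414, 4998, 5139]
Period 4:
Births: 2627 × 0.493 = 1295
Group 2: 732 × 0.971 = 711
Group 3: 2627 × 0.953 = 2504
Group 4: 1414 × 0.956 = 1352
Group 5: 4998 × 0.955 + 5139 × 0.418 = 4773 + 2148 = 6921
End of period: [1295, 711, 2504, 1352, 6921]
Scenario A total after 4 periods: 12783
Scenario B projection —
Period 1:
Births: 3100 × 0.463 = 1435
Group 2: 5650 × 0.971 = 5486
Group 3: 3100 × 0.953 = 2954
Group 4: 4600 × 0.956 = 4398
Group 5: 3650 × 0.955 + 1050 × 0.418 = 3486 + 439 = 3925
End of period: [1435, 5486, 2954, 4398, 3925]
Period 2:
Births: 5486 × 0.463 = 2540
Group 2: 1435 × 0.971 = 1393
Group 3: 5486 × 0.953 = 5228
Group 4: 2954 × 0.956 = 2824
Group 5: 4398 × 0.955 + 3925 × 0.418 = 4200 + 1641 = 5841
End of period: [2540, 1393, 5228, 2824, 5841]
Period 3:
Births: 1393 × 0.463 = 645
Group 2: 2540 × 0.971 = 2466
Group 3: 1393 × 0.953 = 1328
Group 4: 5228 × 0.956 = 4998
Group 5: 2824 × 0.955 + 5841 × 0.418 = 2697 + 2442 = 5139
End of period: [645, 2466, 1328, 4998, 5139]
Period 4:
Births: 2466 × 0.463 = 1142
Group 2: 645 × 0.971 = 626
Group 3: 2466 × 0.953 = 2350
Group 4: 1328 × 0.956 = 1270
Group 5: 4998 × 0.955 + 5139 × 0.418 = 4773 + 2148 = 6921
End of period: [1142, 626, 2350, 1270, 6921]
Scenario B total after 4 periods: 12309
Difference B − A = 12309 − 12783 = -474

-474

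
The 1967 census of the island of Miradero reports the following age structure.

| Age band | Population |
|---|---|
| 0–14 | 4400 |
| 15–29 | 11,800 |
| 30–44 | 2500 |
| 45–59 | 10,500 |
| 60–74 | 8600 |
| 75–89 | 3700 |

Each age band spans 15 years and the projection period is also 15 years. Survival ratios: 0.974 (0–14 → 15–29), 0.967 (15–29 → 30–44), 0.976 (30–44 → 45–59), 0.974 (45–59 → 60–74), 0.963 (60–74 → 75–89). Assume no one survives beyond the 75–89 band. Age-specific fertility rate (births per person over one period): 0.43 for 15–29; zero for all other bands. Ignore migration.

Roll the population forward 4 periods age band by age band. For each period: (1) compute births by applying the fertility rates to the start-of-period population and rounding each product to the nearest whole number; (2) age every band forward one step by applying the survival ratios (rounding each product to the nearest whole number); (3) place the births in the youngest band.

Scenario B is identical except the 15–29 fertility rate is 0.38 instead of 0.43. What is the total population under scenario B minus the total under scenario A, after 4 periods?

Period 1.
Births: 11800 × 0.43 = 5074
15–29: 4400 × 0.974 = 4286
30–44: 11800 × 0.967 = 11411
45–59: 2500 × 0.976 = 2440
60–74: 10500 × 0.974 = 10227
75–89: 8600 × 0.963 = 8282
→ [5074, 4286, 11411, 2440, 10227, 8282]
Period 2.
Births: 4286 × 0.43 = 1843
15–29: 5074 × 0.974 = 4942
30–44: 4286 × 0.967 = 4145
45–59: 11411 × 0.976 = 11137
60–74: 2440 × 0.974 = 2377
75–89: 10227 × 0.963 = 9849
→ [1843, 4942, 4145, 11137, 2377, 9849]
Period 3.
Births: 4942 × 0.43 = 2125
15–29: 1843 × 0.974 = 1795
30–44: 4942 × 0.967 = 4779
45–59: 4145 × 0.976 = 4046
60–74: 11137 × 0.974 = 10847
75–89: 2377 × 0.963 = 2289
→ [2125, 1795, 4779, 4046, 10847, 2289]
Period 4.
Births: 1795 × 0.43 = 772
15–29: 2125 × 0.974 = 2070
30–44: 1795 × 0.967 = 1736
45–59: 4779 × 0.976 = 4664
60–74: 4046 × 0.974 = 3941
75–89: 10847 × 0.963 = 10446
→ [772, 2070, 1736, 4664, 3941, 10446]
Scenario A total after 4 periods: 23629
Scenario B projection —
Period 1.
Births: 11800 × 0.38 = 4484
15–29: 4400 × 0.974 = 4286
30–44: 11800 × 0.967 = 11411
45–59: 2500 × 0.976 = 2440
60–74: 10500 × 0.974 = 10227
75–89: 8600 × 0.963 = 8282
→ [4484, 4286, 11411, 2440, 10227, 8282]
Period 2.
Births: 4286 × 0.38 = 1629
15–29: 4484 × 0.974 = 4367
30–44: 4286 × 0.967 = 4145
45–59: 11411 × 0.976 = 11137
60–74: 2440 × 0.974 = 2377
75–89: 10227 × 0.963 = 9849
→ [1629, 4367, 4145, 11137, 2377, 9849]
Period 3.
Births: 4367 × 0.38 = 1659
15–29: 1629 × 0.974 = 1587
30–44: 4367 × 0.967 = 4223
45–59: 4145 × 0.976 = 4046
60–74: 11137 × 0.974 = 10847
75–89: 2377 × 0.963 = 2289
→ [1659, 1587, 4223, 4046, 10847, 2289]
Period 4.
Births: 1587 × 0.38 = 603
15–29: 1659 × 0.974 = 1616
30–44: 1587 × 0.967 = 1535
45–59: 4223 × 0.976 = 4122
60–74: 4046 × 0.974 = 3941
75–89: 10847 × 0.963 = 10446
→ [603, 1616, 1535, 4122, 3941, 10446]
Scenario B total after 4 periods: 22263
Difference B − A = 22263 − 23629 = -1366

-1366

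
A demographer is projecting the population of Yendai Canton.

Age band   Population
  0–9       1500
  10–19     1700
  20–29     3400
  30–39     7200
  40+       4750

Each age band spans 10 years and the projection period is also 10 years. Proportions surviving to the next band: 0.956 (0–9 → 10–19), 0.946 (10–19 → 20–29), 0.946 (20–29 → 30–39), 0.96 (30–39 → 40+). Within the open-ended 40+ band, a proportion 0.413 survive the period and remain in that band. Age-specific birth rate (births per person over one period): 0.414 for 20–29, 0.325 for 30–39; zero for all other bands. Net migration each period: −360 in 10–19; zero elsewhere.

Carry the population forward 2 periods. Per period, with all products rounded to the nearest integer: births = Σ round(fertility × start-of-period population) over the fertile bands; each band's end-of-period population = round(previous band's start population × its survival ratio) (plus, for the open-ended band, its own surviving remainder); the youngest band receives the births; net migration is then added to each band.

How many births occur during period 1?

(Groups numbered youngest = 1 to oldest = 5.)
[period 1]
Births: 3400 × 0.414 = 1408, 7200 × 0.325 = 2340 — total 3748
Group 2: 1500 × 0.956 = 1434
Group 3: 1700 × 0.946 = 1608
Group 4: 3400 × 0.946 = 3216
Group 5: 7200 × 0.96 + 4750 × 0.413 = 6912 + 1962 = 8874
Net migration: Group 2 − 360 → 1074
Population now: 0–9=3748, 10–19=1074, 20–29=1608, 30–39=3216, 40+=8874

3748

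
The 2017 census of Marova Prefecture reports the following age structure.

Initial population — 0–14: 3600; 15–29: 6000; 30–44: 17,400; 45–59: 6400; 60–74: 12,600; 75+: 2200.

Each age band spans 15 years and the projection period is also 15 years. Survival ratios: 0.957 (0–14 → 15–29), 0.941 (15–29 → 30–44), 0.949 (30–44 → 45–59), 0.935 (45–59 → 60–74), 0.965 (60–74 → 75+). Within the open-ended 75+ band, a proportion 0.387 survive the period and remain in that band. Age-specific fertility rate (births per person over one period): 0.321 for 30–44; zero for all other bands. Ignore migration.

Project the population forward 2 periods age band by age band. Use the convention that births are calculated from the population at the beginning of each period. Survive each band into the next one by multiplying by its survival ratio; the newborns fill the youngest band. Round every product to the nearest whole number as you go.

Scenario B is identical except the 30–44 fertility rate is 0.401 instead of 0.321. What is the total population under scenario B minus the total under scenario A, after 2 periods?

1784

— Period 1 —
Births: 17400 × 0.321 = 5585
15–29: 3600 × 0.957 = 3445
30–44: 6000 × 0.941 = 5646
45–59: 17400 × 0.949 = 16513
60–74: 6400 × 0.935 = 5984
75+: 12600 × 0.965 + 2200 × 0.387 = 12159 + 851 = 13010
Population now: 0–14=5585, 15–29=3445, 30–44=5646, 45–59=16513, 60–74=5984, 75+=13010
— Period 2 —
Births: 5646 × 0.321 = 1812
15–29: 5585 × 0.957 = 5345
30–44: 3445 × 0.941 = 3242
45–59: 5646 × 0.949 = 5358
60–74: 16513 × 0.935 = 15440
75+: 5984 × 0.965 + 13010 × 0.387 = 5775 + 5035 = 10810
Population now: 0–14=1812, 15–29=5345, 30–44=3242, 45–59=5358, 60–74=15440, 75+=10810
Scenario A total after 2 periods: 42007
Scenario B projection —
— Period 1 —
Births: 17400 × 0.401 = 6977
15–29: 3600 × 0.957 = 3445
30–44: 6000 × 0.941 = 5646
45–59: 17400 × 0.949 = 16513
60–74: 6400 × 0.935 = 5984
75+: 12600 × 0.965 + 2200 × 0.387 = 12159 + 851 = 13010
Population now: 0–14=6977, 15–29=3445, 30–44=5646, 45–59=16513, 60–74=5984, 75+=13010
— Period 2 —
Births: 5646 × 0.401 = 2264
15–29: 6977 × 0.957 = 6677
30–44: 3445 × 0.941 = 3242
45–59: 5646 × 0.949 = 5358
60–74: 16513 × 0.935 = 15440
75+: 5984 × 0.965 + 13010 × 0.387 = 5775 + 5035 = 10810
Population now: 0–14=2264, 15–29=6677, 30–44=3242, 45–59=5358, 60–74=15440, 75+=10810
Scenario B total after 2 periods: 43791
Difference B − A = 43791 − 42007 = 1784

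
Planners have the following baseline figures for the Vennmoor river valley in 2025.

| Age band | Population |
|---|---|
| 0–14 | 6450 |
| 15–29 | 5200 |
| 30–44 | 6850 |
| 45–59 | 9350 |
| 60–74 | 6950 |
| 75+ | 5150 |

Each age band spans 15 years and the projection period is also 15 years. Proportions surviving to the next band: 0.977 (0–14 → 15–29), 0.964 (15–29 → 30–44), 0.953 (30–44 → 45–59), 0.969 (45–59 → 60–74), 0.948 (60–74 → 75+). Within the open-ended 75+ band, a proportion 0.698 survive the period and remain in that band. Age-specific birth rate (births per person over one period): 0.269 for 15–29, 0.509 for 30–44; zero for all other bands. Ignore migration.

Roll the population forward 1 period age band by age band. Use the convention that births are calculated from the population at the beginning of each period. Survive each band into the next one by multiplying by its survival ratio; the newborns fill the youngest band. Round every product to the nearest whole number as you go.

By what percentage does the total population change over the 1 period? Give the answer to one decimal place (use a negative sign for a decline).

5.1

(Groups numbered youngest = 1 to oldest = 6.)
After projecting period 1:
Births: 5200 * 0.269 = 1399 ; 6850 * 0.509 = 3487 — total 4886
Group 2: 6450 * 0.977 = 6302
Group 3: 5200 * 0.964 = 5013
Group 4: 6850 * 0.953 = 6528
Group 5: 9350 * 0.969 = 9060
Group 6: 6950 * 0.948 + 5150 * 0.698 = 6589 + 3595 = 10184
Giving 4886 / 6302 / 5013 / 6528 / 9060 / 10184.
Total: 39950 → 41973; change = 2023; percentage change = 5.1%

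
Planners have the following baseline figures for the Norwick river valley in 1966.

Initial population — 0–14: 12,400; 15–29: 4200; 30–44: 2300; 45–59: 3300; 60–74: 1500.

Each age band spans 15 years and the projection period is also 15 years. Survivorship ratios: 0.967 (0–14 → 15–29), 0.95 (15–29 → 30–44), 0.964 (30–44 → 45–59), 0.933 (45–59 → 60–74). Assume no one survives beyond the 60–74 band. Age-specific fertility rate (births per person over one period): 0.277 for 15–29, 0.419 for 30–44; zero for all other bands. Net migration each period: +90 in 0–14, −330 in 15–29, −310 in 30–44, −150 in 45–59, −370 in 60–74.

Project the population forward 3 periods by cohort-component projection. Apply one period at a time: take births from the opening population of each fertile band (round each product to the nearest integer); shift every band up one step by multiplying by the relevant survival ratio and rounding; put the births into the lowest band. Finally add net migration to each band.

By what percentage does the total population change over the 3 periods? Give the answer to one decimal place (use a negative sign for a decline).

Numbering the groups 1..5 from youngest to oldest:
Period 1.
Births: 4200 × 0.277 = 1163 ; 2300 × 0.419 = 964 ⇒ total 2127
Group 2: 12400 × 0.967 = 11991
Group 3: 4200 × 0.95 = 3990
Group 4: 2300 × 0.964 = 2217
Group 5: 3300 × 0.933 = 3079
Net migration: Group 1 + 90 → 2217; Group 2 − 330 → 11661; Group 3 − 310 → 3680; Group 4 − 150 → 2067; Group 5 − 370 → 2709
→ [2217, 11661, 3680, 2067, 2709]
Period 2.
Births: 11661 × 0.277 = 3230 ; 3680 × 0.419 = 1542 ⇒ total 4772
Group 2: 2217 × 0.967 = 2144
Group 3: 11661 × 0.95 = 11078
Group 4: 3680 × 0.964 = 3548
Group 5: 2067 × 0.933 = 1929
Net migration: Group 1 + 90 → 4862; Group 2 − 330 → 1814; Group 3 − 310 → 10768; Group 4 − 150 → 3398; Group 5 − 370 → 1559
→ [4862, 1814, 10768, 3398, 1559]
Period 3.
Births: 1814 × 0.277 = 502 ; 10768 × 0.419 = 4512 ⇒ total 5014
Group 2: 4862 × 0.967 = 4702
Group 3: 1814 × 0.95 = 1723
Group 4: 10768 × 0.964 = 10380
Group 5: 3398 × 0.933 = 3170
Net migration: Group 1 + 90 → 5104; Group 2 − 330 → 4372; Group 3 − 310 → 1413; Group 4 − 150 → 10230; Group 5 − 370 → 2800
→ [5104, 4372, 1413, 10230, 2800]
Total: 23700 → 23919; change = 219; percentage change = 0.9%

0.9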